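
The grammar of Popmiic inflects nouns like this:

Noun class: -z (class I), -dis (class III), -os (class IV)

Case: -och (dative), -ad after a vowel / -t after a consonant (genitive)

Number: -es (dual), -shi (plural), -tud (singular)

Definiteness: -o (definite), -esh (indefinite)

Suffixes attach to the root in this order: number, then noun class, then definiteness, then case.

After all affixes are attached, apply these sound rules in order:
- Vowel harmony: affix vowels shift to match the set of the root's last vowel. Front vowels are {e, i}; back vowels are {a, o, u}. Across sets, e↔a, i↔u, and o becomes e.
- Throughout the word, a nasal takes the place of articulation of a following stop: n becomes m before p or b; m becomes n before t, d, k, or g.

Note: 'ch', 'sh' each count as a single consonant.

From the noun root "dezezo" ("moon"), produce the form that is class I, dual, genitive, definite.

dezezoaszoad

Attach number dual -es → dezezoes.
Attach noun class class I -z → dezezoesz.
Attach definiteness definite -o → dezezoeszo.
Attach case genitive -ad (after vowel 'o') → dezezoeszoad.
Apply vowel harmony: dezezoeszoad → dezezoaszoad.
Nasal assimilation: no change.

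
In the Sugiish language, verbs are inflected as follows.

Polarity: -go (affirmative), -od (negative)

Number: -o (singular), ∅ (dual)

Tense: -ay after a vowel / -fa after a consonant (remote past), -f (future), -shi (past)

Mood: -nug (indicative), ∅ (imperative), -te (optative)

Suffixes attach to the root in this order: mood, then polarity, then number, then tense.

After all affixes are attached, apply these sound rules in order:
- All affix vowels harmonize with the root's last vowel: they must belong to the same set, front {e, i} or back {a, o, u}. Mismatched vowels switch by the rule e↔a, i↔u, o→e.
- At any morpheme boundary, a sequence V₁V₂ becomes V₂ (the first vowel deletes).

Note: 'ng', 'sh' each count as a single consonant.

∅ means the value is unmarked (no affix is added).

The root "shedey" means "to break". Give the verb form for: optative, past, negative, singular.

shedeytedeshi

Attach mood optative -te → shedeyte.
Attach polarity negative -od → shedeyteod.
Attach number singular -o → shedeyteodo.
Attach tense past -shi → shedeyteodoshi.
Apply vowel harmony: shedeyteodoshi → shedeyteedeshi.
Apply vowel deletion: shedeyteedeshi → shedeytedeshi.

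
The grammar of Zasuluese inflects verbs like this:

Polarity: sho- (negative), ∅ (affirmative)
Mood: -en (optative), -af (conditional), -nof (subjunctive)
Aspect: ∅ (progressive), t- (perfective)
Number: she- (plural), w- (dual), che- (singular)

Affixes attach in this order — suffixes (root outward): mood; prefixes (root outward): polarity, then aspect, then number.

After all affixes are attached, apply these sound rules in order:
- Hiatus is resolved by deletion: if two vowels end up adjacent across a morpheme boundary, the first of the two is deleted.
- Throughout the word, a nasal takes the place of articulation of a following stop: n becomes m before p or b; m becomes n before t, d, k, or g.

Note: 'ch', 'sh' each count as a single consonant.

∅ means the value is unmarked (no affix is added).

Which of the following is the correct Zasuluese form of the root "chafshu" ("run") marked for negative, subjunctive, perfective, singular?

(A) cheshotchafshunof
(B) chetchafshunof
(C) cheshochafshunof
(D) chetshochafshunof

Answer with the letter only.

Attach polarity negative sho- → shochafshu.
Attach aspect perfective t- → tshochafshu.
Attach mood subjunctive -nof → tshochafshunof.
Attach number singular che- → chetshochafshunof.
Vowel deletion: no change.
Nasal assimilation: no change.
So the correct form is chetshochafshunof, option (D).
(C) cheshochafshunof is wrong: it uses progressive instead of perfective for aspect.
(B) chetchafshunof is wrong: it uses affirmative instead of negative for polarity.
(A) cheshotchafshunof is wrong: it has the affixes in the wrong order.

D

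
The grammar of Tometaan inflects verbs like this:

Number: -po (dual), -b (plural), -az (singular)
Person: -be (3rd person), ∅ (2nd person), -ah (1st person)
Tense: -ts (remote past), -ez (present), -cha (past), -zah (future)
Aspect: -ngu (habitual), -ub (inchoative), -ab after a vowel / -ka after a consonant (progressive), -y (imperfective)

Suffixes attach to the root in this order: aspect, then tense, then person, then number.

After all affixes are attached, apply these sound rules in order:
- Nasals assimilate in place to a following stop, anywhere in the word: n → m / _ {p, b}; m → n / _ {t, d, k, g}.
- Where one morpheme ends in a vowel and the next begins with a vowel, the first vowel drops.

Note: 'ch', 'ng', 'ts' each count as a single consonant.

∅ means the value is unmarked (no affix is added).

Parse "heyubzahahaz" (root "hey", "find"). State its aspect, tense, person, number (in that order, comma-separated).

Segment: hey-ub-zah-ah-az.
aspect: -ub → inchoative.
tense: -zah → future.
person: -ah → 1st person.
number: -az → singular.

inchoative, future, 1st person, singular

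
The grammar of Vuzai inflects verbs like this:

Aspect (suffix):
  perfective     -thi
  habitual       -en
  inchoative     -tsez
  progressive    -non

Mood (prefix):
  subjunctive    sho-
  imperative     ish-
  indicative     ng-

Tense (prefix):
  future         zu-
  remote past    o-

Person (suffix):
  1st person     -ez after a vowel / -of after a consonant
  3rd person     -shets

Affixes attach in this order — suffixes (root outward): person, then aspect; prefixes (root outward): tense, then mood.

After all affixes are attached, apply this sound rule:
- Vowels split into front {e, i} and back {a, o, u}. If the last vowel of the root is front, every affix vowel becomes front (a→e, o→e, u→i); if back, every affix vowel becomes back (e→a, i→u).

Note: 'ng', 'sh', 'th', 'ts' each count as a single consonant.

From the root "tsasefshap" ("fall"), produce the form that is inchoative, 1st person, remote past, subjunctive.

Attach person 1st person -of (after consonant 'p') → tsasefshapof.
Attach tense remote past o- → otsasefshapof.
Attach aspect inchoative -tsez → otsasefshapoftsez.
Attach mood subjunctive sho- → shootsasefshapoftsez.
Apply vowel harmony: shootsasefshapoftsez → shootsasefshapoftsaz.

shootsasefshapoftsaz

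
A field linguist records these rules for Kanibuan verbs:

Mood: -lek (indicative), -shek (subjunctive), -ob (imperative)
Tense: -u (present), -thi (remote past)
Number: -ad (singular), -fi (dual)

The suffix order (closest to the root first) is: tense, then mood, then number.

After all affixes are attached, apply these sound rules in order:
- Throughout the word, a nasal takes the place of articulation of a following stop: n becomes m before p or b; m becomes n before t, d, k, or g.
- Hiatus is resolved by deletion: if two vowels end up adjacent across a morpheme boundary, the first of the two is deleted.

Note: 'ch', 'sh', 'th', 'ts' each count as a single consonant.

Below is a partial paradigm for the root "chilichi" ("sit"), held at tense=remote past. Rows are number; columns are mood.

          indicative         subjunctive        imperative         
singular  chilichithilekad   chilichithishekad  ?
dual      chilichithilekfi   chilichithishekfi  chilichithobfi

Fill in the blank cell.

Attach tense remote past -thi → chilichithi.
Attach mood imperative -ob → chilichithiob.
Attach number singular -ad → chilichithiobad.
Nasal assimilation: no change.
Apply vowel deletion: chilichithiobad → chilichithobad.

chilichithobad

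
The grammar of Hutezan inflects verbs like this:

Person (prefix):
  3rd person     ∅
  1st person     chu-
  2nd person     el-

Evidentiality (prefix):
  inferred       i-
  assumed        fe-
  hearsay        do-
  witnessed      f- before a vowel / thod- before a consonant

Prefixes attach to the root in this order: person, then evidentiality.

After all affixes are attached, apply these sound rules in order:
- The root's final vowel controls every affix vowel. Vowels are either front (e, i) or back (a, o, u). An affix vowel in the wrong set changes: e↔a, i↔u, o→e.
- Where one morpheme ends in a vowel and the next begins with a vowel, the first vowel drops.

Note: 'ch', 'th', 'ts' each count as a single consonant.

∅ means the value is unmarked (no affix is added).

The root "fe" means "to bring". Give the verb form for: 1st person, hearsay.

Attach person 1st person chu- → chufe.
Attach evidentiality hearsay do- → dochufe.
Apply vowel harmony: dochufe → dechife.
Vowel deletion: no change.

dechife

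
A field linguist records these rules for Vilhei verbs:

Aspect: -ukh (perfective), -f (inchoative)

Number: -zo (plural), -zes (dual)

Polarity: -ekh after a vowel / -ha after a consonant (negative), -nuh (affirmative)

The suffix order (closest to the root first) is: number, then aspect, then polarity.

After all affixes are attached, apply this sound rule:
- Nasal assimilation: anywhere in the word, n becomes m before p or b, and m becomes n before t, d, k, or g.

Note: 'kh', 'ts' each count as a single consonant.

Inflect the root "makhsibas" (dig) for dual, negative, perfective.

makhsibaszesukhha

Attach number dual -zes → makhsibaszes.
Attach aspect perfective -ukh → makhsibaszesukh.
Attach polarity negative -ha (after consonant 'kh') → makhsibaszesukhha.
Nasal assimilation: no change.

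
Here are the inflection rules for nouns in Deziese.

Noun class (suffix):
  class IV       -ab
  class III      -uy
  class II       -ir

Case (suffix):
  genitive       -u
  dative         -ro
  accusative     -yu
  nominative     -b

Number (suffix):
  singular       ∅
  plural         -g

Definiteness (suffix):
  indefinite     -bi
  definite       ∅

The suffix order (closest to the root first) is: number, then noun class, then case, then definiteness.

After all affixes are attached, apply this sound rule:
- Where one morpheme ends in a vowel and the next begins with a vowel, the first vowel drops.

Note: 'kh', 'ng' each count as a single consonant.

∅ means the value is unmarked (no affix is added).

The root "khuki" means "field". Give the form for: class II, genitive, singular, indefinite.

number = singular: zero marking, form stays khuki.
Attach noun class class II -ir → khukiir.
Attach case genitive -u → khukiiru.
Attach definiteness indefinite -bi → khukiirubi.
Apply vowel deletion: khukiirubi → khukirubi.

khukirubi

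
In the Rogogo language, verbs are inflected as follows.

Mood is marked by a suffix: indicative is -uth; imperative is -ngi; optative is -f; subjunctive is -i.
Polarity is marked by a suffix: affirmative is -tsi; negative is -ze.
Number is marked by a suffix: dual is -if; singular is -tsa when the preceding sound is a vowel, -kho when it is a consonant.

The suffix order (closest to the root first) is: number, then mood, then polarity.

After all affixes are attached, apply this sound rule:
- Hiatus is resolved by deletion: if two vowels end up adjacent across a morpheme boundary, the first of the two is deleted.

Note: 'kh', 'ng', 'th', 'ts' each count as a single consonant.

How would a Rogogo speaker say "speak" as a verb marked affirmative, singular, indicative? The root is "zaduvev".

Attach number singular -kho (after consonant 'v') → zaduvevkho.
Attach mood indicative -uth → zaduvevkhouth.
Attach polarity affirmative -tsi → zaduvevkhouthtsi.
Apply vowel deletion: zaduvevkhouthtsi → zaduvevkhuthtsi.

zaduvevkhuthtsi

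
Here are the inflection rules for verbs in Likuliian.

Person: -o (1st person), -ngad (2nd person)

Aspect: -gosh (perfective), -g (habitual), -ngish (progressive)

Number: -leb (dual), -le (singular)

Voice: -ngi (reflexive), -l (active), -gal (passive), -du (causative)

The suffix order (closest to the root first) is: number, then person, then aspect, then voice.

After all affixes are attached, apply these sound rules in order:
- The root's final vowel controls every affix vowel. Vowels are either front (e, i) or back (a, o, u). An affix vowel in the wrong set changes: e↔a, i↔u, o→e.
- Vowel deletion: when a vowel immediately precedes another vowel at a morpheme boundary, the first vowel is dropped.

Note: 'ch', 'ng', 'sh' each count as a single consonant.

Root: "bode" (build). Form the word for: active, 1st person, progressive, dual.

bodelebengishl

Attach number dual -leb → bodeleb.
Attach person 1st person -o → bodelebo.
Attach aspect progressive -ngish → bodelebongish.
Attach voice active -l → bodelebongishl.
Apply vowel harmony: bodelebongishl → bodelebengishl.
Vowel deletion: no change.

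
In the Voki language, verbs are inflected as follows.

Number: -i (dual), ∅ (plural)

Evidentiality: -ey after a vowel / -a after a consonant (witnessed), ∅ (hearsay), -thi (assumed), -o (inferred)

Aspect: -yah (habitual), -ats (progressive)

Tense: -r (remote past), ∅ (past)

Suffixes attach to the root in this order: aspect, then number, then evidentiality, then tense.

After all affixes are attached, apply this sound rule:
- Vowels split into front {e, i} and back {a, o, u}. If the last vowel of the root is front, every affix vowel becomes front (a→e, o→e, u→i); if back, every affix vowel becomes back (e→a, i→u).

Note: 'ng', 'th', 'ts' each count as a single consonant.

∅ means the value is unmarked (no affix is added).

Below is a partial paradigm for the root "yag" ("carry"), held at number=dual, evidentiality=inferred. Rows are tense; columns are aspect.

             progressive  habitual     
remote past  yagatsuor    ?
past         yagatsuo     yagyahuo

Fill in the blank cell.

yagyahuor

Attach aspect habitual -yah → yagyah.
Attach number dual -i → yagyahi.
Attach evidentiality inferred -o → yagyahio.
Attach tense remote past -r → yagyahior.
Apply vowel harmony: yagyahior → yagyahuor.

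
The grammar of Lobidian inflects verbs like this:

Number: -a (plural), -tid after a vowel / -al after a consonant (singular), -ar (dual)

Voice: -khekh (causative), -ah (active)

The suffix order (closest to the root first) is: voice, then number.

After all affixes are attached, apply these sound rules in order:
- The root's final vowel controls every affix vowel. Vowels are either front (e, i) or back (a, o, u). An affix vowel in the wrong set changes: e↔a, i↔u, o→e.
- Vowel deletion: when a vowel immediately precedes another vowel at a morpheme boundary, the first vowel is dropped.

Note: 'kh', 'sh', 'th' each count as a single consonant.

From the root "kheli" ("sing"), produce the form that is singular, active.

Attach voice active -ah → kheliah.
Attach number singular -al (after consonant 'h') → kheliahal.
Apply vowel harmony: kheliahal → kheliehel.
Apply vowel deletion: kheliehel → khelehel.

khelehel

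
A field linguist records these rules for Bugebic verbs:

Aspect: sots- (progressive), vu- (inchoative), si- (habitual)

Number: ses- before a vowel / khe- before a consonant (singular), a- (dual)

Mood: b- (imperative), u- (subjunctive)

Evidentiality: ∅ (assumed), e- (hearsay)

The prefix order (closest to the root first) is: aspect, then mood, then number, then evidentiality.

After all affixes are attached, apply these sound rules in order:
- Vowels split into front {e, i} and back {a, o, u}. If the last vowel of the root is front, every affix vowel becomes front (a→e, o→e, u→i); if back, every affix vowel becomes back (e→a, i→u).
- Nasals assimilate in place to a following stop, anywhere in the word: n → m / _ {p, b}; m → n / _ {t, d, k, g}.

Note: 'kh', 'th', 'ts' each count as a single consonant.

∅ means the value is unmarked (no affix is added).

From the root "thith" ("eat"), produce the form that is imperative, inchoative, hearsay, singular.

ekhebvithith

Attach aspect inchoative vu- → vuthith.
Attach mood imperative b- → bvuthith.
Attach number singular khe- (before consonant 'b') → khebvuthith.
Attach evidentiality hearsay e- → ekhebvuthith.
Apply vowel harmony: ekhebvuthith → ekhebvithith.
Nasal assimilation: no change.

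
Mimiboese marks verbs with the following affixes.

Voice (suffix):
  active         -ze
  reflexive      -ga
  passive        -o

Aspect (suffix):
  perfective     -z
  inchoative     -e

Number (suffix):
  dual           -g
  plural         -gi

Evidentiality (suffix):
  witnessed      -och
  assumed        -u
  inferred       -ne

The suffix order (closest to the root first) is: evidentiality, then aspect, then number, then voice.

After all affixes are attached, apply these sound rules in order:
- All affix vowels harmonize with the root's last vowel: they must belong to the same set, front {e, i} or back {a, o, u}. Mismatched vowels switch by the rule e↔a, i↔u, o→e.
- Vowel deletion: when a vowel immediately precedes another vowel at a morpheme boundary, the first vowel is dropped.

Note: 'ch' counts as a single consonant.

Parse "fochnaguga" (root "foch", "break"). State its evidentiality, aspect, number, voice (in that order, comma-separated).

inferred, inchoative, plural, reflexive

Segment: foch-ne-e-gi-ga.
evidentiality: -ne → inferred.
aspect: -e → inchoative.
number: -gi → plural.
voice: -ga → reflexive.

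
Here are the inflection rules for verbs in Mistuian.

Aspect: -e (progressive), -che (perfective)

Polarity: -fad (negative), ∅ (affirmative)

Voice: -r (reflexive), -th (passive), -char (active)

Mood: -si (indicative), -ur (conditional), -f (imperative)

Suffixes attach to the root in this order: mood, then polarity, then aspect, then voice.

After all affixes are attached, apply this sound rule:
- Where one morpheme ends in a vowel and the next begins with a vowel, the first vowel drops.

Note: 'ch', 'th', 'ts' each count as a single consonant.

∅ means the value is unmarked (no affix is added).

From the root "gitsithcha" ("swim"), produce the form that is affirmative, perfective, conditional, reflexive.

Attach mood conditional -ur → gitsithchaur.
polarity = affirmative: zero marking, form stays gitsithchaur.
Attach aspect perfective -che → gitsithchaurche.
Attach voice reflexive -r → gitsithchaurcher.
Apply vowel deletion: gitsithchaurcher → gitsithchurcher.

gitsithchurcher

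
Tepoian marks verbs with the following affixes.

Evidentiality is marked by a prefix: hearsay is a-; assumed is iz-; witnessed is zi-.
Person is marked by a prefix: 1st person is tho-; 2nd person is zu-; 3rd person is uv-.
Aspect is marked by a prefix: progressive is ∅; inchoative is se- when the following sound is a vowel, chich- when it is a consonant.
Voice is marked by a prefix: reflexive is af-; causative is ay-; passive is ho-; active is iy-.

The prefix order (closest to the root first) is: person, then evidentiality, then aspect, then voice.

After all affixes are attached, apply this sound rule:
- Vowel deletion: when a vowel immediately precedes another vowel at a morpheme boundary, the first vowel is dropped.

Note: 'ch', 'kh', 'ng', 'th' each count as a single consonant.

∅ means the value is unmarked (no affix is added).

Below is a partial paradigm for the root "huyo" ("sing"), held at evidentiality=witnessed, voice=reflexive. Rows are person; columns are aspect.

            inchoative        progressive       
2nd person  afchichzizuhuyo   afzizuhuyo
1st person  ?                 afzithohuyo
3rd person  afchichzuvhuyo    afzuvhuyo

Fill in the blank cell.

Attach person 1st person tho- → thohuyo.
Attach evidentiality witnessed zi- → zithohuyo.
Attach aspect inchoative chich- (before consonant 'z') → chichzithohuyo.
Attach voice reflexive af- → afchichzithohuyo.
Vowel deletion: no change.

afchichzithohuyo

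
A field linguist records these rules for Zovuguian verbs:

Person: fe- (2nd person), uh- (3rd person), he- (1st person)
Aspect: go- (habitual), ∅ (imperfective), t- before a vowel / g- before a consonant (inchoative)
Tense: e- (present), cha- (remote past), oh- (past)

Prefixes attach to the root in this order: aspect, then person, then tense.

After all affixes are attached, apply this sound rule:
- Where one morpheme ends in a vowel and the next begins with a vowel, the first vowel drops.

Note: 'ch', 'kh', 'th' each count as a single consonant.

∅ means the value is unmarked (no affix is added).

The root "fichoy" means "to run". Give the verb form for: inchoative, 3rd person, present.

Attach aspect inchoative g- (before consonant 'f') → gfichoy.
Attach person 3rd person uh- → uhgfichoy.
Attach tense present e- → euhgfichoy.
Apply vowel deletion: euhgfichoy → uhgfichoy.

uhgfichoy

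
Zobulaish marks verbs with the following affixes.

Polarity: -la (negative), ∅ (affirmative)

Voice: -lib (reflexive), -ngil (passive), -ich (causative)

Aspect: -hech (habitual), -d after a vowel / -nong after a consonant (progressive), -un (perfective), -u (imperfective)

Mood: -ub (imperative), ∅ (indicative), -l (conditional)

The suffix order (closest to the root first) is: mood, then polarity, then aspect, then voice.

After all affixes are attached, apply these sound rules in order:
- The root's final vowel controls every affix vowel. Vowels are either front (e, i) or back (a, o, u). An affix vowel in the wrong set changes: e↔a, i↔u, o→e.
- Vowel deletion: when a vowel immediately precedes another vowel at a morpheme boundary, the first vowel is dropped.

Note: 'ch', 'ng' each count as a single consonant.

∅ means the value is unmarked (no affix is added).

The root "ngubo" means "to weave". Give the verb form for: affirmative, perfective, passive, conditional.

ngubolunngul

Attach mood conditional -l → ngubol.
polarity = affirmative: zero marking, form stays ngubol.
Attach aspect perfective -un → ngubolun.
Attach voice passive -ngil → ngubolunngil.
Apply vowel harmony: ngubolunngil → ngubolunngul.
Vowel deletion: no change.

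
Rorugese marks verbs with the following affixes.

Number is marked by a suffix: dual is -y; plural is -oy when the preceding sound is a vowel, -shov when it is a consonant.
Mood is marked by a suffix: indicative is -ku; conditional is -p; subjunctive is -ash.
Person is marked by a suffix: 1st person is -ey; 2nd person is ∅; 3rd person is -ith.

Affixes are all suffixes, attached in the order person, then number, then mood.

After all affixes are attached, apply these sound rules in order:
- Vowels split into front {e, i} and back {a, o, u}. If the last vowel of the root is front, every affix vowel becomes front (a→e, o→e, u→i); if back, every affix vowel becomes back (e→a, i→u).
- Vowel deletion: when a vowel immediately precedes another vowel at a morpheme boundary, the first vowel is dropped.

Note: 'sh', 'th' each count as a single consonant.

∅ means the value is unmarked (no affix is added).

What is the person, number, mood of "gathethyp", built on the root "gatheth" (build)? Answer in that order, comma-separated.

Segment: gatheth-y-p.
person: ∅ → 2nd person.
number: -y → dual.
mood: -p → conditional.

2nd person, dual, conditional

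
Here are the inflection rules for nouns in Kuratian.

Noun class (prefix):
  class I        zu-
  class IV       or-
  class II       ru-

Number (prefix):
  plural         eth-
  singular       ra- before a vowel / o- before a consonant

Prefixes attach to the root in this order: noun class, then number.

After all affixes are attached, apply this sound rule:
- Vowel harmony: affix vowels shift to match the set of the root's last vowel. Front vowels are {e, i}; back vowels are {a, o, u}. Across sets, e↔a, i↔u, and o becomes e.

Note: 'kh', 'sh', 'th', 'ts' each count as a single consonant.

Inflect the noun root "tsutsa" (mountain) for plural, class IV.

Attach noun class class IV or- → ortsutsa.
Attach number plural eth- → ethortsutsa.
Apply vowel harmony: ethortsutsa → athortsutsa.

athortsutsa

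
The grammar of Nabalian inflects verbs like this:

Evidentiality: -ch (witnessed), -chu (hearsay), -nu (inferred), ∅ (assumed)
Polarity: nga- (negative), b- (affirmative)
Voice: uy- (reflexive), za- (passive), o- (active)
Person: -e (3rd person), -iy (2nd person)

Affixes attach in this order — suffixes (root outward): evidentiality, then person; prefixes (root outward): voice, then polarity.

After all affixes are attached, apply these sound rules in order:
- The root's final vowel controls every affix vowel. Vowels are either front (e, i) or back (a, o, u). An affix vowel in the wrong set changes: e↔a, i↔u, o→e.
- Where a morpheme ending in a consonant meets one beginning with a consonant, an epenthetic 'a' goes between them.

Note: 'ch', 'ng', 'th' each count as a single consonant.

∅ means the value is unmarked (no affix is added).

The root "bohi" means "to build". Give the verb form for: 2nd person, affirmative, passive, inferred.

Attach voice passive za- → zabohi.
Attach polarity affirmative b- → bzabohi.
Attach evidentiality inferred -nu → bzabohinu.
Attach person 2nd person -iy → bzabohinuiy.
Apply vowel harmony: bzabohinuiy → bzebohiniiy.
Apply epenthesis: bzebohiniiy → bazebohiniiy.

bazebohiniiy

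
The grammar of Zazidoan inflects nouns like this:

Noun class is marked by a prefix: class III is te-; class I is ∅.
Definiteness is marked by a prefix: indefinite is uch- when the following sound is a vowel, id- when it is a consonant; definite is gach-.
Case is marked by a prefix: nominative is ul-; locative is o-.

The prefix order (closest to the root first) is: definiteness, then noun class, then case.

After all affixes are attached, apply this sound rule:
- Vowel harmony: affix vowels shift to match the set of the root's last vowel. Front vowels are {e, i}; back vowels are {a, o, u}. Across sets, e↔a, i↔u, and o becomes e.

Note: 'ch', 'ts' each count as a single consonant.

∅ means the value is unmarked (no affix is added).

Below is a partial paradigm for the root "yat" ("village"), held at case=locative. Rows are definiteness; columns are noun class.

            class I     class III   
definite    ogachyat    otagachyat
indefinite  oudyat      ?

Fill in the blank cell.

otaudyat

Attach definiteness indefinite id- (before consonant 'y') → idyat.
Attach noun class class III te- → teidyat.
Attach case locative o- → oteidyat.
Apply vowel harmony: oteidyat → otaudyat.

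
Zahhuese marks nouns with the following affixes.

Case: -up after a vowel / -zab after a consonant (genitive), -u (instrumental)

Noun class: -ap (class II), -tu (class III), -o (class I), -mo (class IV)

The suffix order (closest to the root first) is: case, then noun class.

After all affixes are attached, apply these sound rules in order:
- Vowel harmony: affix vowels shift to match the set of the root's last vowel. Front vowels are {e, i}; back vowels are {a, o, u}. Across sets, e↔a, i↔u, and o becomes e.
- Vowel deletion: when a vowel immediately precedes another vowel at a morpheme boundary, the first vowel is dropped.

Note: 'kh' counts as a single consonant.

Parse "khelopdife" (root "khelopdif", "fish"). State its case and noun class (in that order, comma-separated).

instrumental, class I

Segment: khelopdif-u-o.
case: -u → instrumental.
noun class: -o → class I.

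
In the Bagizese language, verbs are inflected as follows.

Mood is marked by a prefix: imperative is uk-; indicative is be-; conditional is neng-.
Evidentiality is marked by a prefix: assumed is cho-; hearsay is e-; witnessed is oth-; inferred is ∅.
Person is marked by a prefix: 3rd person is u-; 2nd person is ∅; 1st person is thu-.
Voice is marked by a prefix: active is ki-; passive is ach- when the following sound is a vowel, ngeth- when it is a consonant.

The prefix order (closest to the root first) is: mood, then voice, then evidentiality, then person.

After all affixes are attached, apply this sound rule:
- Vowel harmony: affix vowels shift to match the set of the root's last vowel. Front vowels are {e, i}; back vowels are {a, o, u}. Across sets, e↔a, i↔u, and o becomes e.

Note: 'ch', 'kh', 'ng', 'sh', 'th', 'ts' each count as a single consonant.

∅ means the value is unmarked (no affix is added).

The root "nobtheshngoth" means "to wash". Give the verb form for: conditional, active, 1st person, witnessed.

thuothkunangnobtheshngoth

Attach mood conditional neng- → nengnobtheshngoth.
Attach voice active ki- → kinengnobtheshngoth.
Attach evidentiality witnessed oth- → othkinengnobtheshngoth.
Attach person 1st person thu- → thuothkinengnobtheshngoth.
Apply vowel harmony: thuothkinengnobtheshngoth → thuothkunangnobtheshngoth.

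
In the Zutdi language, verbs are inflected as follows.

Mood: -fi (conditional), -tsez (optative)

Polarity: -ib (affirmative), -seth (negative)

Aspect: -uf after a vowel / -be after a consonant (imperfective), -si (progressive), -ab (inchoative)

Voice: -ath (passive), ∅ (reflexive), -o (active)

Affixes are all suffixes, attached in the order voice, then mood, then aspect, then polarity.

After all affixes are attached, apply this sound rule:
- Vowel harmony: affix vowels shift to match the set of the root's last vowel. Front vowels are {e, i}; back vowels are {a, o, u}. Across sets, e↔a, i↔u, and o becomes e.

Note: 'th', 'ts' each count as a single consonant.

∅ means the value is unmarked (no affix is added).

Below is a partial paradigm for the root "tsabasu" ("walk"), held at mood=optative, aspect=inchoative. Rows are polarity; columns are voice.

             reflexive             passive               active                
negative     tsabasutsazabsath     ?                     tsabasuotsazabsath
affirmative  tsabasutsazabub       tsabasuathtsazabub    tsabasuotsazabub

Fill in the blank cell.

Attach voice passive -ath → tsabasuath.
Attach mood optative -tsez → tsabasuathtsez.
Attach aspect inchoative -ab → tsabasuathtsezab.
Attach polarity negative -seth → tsabasuathtsezabseth.
Apply vowel harmony: tsabasuathtsezabseth → tsabasuathtsazabsath.

tsabasuathtsazabsath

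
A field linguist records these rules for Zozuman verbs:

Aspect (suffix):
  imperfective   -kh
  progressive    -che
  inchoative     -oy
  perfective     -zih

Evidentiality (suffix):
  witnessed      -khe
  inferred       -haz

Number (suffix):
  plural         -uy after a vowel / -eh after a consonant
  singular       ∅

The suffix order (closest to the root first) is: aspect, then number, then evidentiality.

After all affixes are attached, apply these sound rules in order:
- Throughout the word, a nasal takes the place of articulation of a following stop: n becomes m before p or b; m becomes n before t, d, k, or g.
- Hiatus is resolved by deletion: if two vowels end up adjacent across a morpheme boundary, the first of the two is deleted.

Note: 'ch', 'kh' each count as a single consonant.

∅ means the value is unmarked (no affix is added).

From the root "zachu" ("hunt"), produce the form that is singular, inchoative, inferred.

zachoyhaz

Attach aspect inchoative -oy → zachuoy.
number = singular: zero marking, form stays zachuoy.
Attach evidentiality inferred -haz → zachuoyhaz.
Nasal assimilation: no change.
Apply vowel deletion: zachuoyhaz → zachoyhaz.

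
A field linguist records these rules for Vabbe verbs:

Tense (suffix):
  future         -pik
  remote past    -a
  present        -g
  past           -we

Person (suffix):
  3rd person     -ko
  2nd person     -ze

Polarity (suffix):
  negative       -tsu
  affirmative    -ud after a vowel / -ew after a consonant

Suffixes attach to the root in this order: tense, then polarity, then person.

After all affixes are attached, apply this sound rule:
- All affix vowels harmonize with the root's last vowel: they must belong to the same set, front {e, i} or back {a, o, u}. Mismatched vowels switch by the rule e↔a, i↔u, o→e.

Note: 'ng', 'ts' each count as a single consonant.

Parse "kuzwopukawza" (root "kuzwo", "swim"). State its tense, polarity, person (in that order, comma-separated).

future, affirmative, 2nd person

Segment: kuzwo-pik-ew-ze.
tense: -pik → future.
polarity: -ud/ew → affirmative.
person: -ze → 2nd person.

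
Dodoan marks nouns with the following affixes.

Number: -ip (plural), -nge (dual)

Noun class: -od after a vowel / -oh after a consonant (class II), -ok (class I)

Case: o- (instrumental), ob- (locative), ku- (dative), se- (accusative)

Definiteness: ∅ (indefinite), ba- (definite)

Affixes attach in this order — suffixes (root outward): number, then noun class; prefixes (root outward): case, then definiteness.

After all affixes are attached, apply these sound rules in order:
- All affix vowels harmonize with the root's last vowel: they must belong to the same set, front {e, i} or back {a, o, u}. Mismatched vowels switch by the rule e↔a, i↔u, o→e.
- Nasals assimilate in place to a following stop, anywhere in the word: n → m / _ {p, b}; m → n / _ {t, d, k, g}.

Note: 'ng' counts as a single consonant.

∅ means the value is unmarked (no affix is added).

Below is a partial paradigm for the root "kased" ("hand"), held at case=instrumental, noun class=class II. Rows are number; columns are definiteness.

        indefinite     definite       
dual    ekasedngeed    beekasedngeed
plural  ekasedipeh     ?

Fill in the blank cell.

beekasedipeh

Attach case instrumental o- → okased.
Attach definiteness definite ba- → baokased.
Attach number plural -ip → baokasedip.
Attach noun class class II -oh (after consonant 'p') → baokasedipoh.
Apply vowel harmony: baokasedipoh → beekasedipeh.
Nasal assimilation: no change.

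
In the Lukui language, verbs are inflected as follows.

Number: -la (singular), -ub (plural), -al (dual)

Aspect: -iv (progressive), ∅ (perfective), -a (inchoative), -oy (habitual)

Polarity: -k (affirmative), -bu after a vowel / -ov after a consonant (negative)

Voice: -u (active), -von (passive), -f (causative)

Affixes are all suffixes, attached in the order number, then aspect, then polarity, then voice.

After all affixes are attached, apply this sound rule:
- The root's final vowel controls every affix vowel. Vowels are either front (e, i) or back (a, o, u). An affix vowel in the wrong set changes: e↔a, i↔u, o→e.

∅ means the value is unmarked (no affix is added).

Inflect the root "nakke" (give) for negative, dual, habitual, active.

nakkeeleyevi

Attach number dual -al → nakkeal.
Attach aspect habitual -oy → nakkealoy.
Attach polarity negative -ov (after consonant 'y') → nakkealoyov.
Attach voice active -u → nakkealoyovu.
Apply vowel harmony: nakkealoyovu → nakkeeleyevi.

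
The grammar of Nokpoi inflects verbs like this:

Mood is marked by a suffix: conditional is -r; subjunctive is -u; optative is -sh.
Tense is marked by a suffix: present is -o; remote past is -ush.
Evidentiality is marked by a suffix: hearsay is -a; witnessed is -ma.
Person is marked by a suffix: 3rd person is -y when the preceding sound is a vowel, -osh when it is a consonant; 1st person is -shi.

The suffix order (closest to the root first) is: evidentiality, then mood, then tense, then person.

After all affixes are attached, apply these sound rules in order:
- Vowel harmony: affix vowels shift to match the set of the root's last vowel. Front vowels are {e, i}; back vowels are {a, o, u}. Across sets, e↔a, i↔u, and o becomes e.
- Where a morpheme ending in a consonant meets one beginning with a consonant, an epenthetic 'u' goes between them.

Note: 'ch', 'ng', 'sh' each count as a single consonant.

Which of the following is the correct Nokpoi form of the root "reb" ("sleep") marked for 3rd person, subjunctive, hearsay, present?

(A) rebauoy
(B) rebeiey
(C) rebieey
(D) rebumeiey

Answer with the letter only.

B

Attach evidentiality hearsay -a → reba.
Attach mood subjunctive -u → rebau.
Attach tense present -o → rebauo.
Attach person 3rd person -y (after vowel 'o') → rebauoy.
Apply vowel harmony: rebauoy → rebeiey.
Epenthesis: no change.
So the correct form is rebeiey, option (B).
(C) rebieey is wrong: it has the affixes in the wrong order.
(D) rebumeiey is wrong: it uses witnessed instead of hearsay for evidentiality.
(A) rebauoy is wrong: it fails to apply the sound rule(s).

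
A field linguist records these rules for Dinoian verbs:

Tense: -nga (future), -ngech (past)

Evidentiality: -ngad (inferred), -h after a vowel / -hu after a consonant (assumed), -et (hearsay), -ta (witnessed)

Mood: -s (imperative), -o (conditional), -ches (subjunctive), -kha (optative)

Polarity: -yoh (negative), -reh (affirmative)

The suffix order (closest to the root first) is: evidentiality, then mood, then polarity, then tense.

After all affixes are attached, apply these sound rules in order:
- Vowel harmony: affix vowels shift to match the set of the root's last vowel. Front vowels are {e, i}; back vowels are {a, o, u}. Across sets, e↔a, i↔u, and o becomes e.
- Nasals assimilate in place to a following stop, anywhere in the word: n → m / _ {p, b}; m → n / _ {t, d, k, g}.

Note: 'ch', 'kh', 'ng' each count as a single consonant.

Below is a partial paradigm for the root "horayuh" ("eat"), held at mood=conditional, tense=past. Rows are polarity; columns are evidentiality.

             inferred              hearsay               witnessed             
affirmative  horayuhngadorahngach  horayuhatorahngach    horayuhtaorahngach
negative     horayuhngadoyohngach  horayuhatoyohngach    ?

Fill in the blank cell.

horayuhtaoyohngach

Attach evidentiality witnessed -ta → horayuhta.
Attach mood conditional -o → horayuhtao.
Attach polarity negative -yoh → horayuhtaoyoh.
Attach tense past -ngech → horayuhtaoyohngech.
Apply vowel harmony: horayuhtaoyohngech → horayuhtaoyohngach.
Nasal assimilation: no change.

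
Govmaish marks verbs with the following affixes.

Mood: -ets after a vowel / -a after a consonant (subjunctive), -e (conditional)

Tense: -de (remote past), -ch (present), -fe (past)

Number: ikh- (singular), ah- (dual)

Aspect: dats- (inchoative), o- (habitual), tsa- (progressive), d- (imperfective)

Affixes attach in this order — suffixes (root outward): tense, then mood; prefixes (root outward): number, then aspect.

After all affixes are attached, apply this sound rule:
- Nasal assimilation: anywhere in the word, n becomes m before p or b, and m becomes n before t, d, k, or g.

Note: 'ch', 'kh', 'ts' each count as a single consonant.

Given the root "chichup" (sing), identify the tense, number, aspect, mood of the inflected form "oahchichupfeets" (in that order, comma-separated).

past, dual, habitual, subjunctive

Segment: o-ah-chichup-fe-ets.
tense: -fe → past.
number: ah- → dual.
aspect: o- → habitual.
mood: -ets/a → subjunctive.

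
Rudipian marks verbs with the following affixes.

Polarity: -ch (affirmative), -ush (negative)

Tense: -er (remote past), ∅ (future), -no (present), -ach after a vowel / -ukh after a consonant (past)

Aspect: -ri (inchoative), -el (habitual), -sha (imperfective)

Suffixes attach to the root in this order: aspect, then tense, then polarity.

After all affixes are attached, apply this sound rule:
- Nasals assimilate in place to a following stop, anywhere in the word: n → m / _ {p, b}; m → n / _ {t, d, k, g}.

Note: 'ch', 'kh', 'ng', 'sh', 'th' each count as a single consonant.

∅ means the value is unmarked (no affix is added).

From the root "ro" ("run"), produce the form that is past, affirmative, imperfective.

roshaachch

Attach aspect imperfective -sha → rosha.
Attach tense past -ach (after vowel 'a') → roshaach.
Attach polarity affirmative -ch → roshaachch.
Nasal assimilation: no change.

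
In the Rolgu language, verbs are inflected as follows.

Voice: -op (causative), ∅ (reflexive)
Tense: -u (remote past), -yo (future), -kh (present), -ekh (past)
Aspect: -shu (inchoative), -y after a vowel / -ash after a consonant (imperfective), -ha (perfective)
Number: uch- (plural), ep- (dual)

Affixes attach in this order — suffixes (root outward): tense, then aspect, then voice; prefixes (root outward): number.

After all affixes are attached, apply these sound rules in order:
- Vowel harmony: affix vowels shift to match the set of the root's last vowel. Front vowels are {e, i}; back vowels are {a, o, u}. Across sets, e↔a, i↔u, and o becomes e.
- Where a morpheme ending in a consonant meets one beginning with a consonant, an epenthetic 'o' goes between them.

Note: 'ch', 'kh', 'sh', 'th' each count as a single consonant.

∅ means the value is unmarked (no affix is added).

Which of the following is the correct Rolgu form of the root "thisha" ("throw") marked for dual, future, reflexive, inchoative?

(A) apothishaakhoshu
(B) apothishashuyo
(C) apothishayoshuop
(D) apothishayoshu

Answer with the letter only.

D

Attach number dual ep- → epthisha.
Attach tense future -yo → epthishayo.
Attach aspect inchoative -shu → epthishayoshu.
voice = reflexive: zero marking, form stays epthishayoshu.
Apply vowel harmony: epthishayoshu → apthishayoshu.
Apply epenthesis: apthishayoshu → apothishayoshu.
So the correct form is apothishayoshu, option (D).
(C) apothishayoshuop is wrong: it uses causative instead of reflexive for voice.
(B) apothishashuyo is wrong: it has the affixes in the wrong order.
(A) apothishaakhoshu is wrong: it uses past instead of future for tense.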